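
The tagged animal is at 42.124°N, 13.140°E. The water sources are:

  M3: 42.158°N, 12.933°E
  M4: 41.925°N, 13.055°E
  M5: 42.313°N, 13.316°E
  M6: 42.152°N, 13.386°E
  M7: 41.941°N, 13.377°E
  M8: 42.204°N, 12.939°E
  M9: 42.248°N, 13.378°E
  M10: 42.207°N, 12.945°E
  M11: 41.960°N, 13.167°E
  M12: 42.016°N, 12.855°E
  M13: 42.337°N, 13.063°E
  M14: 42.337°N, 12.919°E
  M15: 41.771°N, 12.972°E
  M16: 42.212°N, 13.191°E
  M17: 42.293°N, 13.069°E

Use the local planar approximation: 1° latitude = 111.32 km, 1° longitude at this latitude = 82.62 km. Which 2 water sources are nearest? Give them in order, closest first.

M16, M3

Distances from 42.124°N, 13.140°E:
M3: √((0.034·111.32)² + (-0.207·82.62)²) = √(14.32532 + 292.49003) = 17.516 km
M4: √((-0.199·111.32)² + (-0.085·82.62)²) = √(490.74123 + 49.31832) = 23.239 km
M5: √((0.189·111.32)² + (0.176·82.62)²) = √(442.65972 + 211.44417) = 25.575 km
M6: √((0.028·111.32)² + (0.246·82.62)²) = √(9.71544 + 413.08611) = 20.562 km
M7: √((-0.183·111.32)² + (0.237·82.62)²) = √(415.00046 + 383.41321) = 28.256 km
M8: √((0.080·111.32)² + (-0.201·82.62)²) = √(79.30971 + 275.77983) = 18.844 km
M9: √((0.124·111.32)² + (0.238·82.62)²) = √(190.54158 + 386.65559) = 24.025 km
M10: √((0.083·111.32)² + (-0.195·82.62)²) = √(85.36947 + 259.56110) = 18.572 km
M11: √((-0.164·111.32)² + (0.027·82.62)²) = √(333.29906 + 4.97620) = 18.392 km
M12: √((-0.108·111.32)² + (-0.285·82.62)²) = √(144.54195 + 554.44708) = 26.438 km
M13: √((0.213·111.32)² + (-0.077·82.62)²) = √(562.21911 + 40.47174) = 24.550 km
M14: √((0.213·111.32)² + (-0.221·82.62)²) = √(562.21911 + 333.39181) = 29.927 km
M15: √((-0.353·111.32)² + (-0.168·82.62)²) = √(1544.17247 + 192.65884) = 41.675 km
M16: √((0.088·111.32)² + (0.051·82.62)²) = √(95.96475 + 17.75459) = 10.664 km
M17: √((0.169·111.32)² + (-0.071·82.62)²) = √(353.93198 + 34.41019) = 19.706 km
Sorted: M16 (10.664 km) < M3 (17.516 km) < M11 (18.392 km) < M10 (18.572 km) < …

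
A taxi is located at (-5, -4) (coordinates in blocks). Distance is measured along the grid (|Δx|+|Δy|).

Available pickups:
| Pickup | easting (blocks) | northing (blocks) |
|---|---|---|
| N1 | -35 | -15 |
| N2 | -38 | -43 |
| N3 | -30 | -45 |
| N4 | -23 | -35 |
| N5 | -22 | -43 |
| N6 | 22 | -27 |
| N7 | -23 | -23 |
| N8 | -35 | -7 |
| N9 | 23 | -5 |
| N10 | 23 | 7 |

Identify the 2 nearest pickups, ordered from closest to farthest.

Distances from (-5, -4):
N1: |-30| + |-11| = 30 + 11 = 41 blocks
N2: |-33| + |-39| = 33 + 39 = 72 blocks
N3: |-25| + |-41| = 25 + 41 = 66 blocks
N4: |-18| + |-31| = 18 + 31 = 49 blocks
N5: |-17| + |-39| = 17 + 39 = 56 blocks
N6: |27| + |-23| = 27 + 23 = 50 blocks
N7: |-18| + |-19| = 18 + 19 = 37 blocks
N8: |-30| + |-3| = 30 + 3 = 33 blocks
N9: |28| + |-1| = 28 + 1 = 29 blocks
N10: |28| + |11| = 28 + 11 = 39 blocks
Sorted: N9 (29 blocks) < N8 (33 blocks) < N7 (37 blocks) < N10 (39 blocks) < …

N9, N8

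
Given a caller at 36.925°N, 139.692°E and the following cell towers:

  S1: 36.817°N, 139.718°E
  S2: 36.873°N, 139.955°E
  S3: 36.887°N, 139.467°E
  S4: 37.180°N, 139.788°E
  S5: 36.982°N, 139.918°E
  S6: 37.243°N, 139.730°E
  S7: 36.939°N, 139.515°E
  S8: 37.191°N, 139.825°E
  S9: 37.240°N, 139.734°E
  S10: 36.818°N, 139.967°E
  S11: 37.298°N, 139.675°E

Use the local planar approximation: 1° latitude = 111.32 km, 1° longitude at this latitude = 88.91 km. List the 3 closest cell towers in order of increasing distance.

S1, S7, S3

Distances from 36.925°N, 139.692°E:
S1: 12.243 km
S2: 24.089 km
S3: 20.447 km
S4: 29.642 km
S5: 21.072 km
S6: 35.561 km
S7: 15.814 km
S8: 31.885 km
S9: 35.264 km
S10: 27.197 km
S11: 41.550 km
Sorted: S1 (12.243 km) < S7 (15.814 km) < S3 (20.447 km) < S5 (21.072 km) < S2 (24.089 km) < …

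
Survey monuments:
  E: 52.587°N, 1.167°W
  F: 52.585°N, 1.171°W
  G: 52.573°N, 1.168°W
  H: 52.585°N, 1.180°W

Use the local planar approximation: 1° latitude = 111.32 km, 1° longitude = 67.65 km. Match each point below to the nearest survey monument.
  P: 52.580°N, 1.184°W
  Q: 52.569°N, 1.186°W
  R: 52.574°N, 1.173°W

P at 52.580°N, 1.184°W:
  E: 1.389 km
  F: 1.041 km
  G: 1.334 km
  H: 0.619 km
  → nearest: H (0.619 km)
Q at 52.569°N, 1.186°W:
  E: 2.381 km
  F: 2.050 km
  G: 1.297 km
  H: 1.827 km
  → nearest: G (1.297 km)
R at 52.574°N, 1.173°W:
  E: 1.503 km
  F: 1.232 km
  G: 0.356 km
  H: 1.313 km
  → nearest: G (0.356 km)

P→H; Q→G; R→G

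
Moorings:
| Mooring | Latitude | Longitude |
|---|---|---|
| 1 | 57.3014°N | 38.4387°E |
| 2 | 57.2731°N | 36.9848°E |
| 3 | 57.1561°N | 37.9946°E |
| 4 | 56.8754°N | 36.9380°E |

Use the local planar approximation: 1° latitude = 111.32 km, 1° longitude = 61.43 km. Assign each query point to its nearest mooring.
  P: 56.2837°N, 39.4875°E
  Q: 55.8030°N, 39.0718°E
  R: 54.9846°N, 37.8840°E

P→1; Q→3; R→4

P at 56.2837°N, 39.4875°E:
  1: √((1.0177·111.32)² + (-1.0488·61.43)²) = √(12834.706575 + 4150.939351) = 130.3290 km
  2: √((0.9894·111.32)² + (-2.5027·61.43)²) = √(12130.821362 + 23636.252341) = 189.1218 km
  3: √((0.8724·111.32)² + (-1.4929·61.43)²) = √(9431.433548 + 8410.512618) = 133.5737 km
  4: √((0.5917·111.32)² + (-2.5495·61.43)²) = √(4338.599220 + 24528.504111) = 169.9032 km
  → nearest: 1 (130.3290 km)
Q at 55.8030°N, 39.0718°E:
  1: √((1.4984·111.32)² + (-0.6331·61.43)²) = √(27822.869840 + 1512.535783) = 171.2758 km
  2: √((1.4701·111.32)² + (-2.0870·61.43)²) = √(26781.823926 + 16436.370743) = 207.8899 km
  3: √((1.3531·111.32)² + (-1.0772·61.43)²) = √(22688.520844 + 4378.785992) = 164.5214 km
  4: √((1.0724·111.32)² + (-2.1338·61.43)²) = √(14251.481256 + 17181.791802) = 177.2943 km
  → nearest: 3 (164.5214 km)
R at 54.9846°N, 37.8840°E:
  1: √((2.3168·111.32)² + (0.5547·61.43)²) = √(66515.595619 + 1161.120686) = 260.1475 km
  2: √((2.2885·111.32)² + (-0.8992·61.43)²) = √(64900.527824 + 3051.220735) = 260.6756 km
  3: √((2.1715·111.32)² + (0.1106·61.43)²) = √(58434.060077 + 46.160583) = 241.8268 km
  4: √((1.8908·111.32)² + (-0.9460·61.43)²) = √(44303.453637 + 3377.095199) = 218.3588 km
  → nearest: 4 (218.3588 km)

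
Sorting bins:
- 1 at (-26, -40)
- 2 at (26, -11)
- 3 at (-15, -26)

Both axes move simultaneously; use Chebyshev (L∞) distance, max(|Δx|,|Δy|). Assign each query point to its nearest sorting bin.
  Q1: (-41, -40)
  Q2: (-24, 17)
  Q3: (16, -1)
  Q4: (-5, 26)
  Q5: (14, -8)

Q1→1; Q2→3; Q3→2; Q4→2; Q5→2

Q1 at (-41, -40):
  1: max(|15|, |0|) = 15
  2: max(|67|, |29|) = 67
  3: max(|26|, |14|) = 26
  → nearest: 1 (15)
Q2 at (-24, 17):
  1: max(|-2|, |-57|) = 57
  2: max(|50|, |-28|) = 50
  3: max(|9|, |-43|) = 43
  → nearest: 3 (43)
Q3 at (16, -1):
  1: max(|-42|, |-39|) = 42
  2: max(|10|, |-10|) = 10
  3: max(|-31|, |-25|) = 31
  → nearest: 2 (10)
Q4 at (-5, 26):
  1: max(|-21|, |-66|) = 66
  2: max(|31|, |-37|) = 37
  3: max(|-10|, |-52|) = 52
  → nearest: 2 (37)
Q5 at (14, -8):
  1: max(|-40|, |-32|) = 40
  2: max(|12|, |-3|) = 12
  3: max(|-29|, |-18|) = 29
  → nearest: 2 (12)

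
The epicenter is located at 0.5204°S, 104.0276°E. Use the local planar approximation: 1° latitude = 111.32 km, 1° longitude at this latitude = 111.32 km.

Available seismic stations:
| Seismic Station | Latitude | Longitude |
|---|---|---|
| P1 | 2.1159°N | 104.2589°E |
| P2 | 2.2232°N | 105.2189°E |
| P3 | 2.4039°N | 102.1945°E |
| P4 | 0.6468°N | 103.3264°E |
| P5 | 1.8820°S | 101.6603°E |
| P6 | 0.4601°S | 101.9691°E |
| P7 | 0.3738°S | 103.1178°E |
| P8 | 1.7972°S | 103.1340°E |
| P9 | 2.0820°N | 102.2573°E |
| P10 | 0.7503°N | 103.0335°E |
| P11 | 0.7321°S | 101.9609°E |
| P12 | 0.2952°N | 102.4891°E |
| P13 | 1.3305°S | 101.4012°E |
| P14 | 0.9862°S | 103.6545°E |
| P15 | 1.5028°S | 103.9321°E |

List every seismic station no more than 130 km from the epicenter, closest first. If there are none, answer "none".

P14, P7, P15

Distances from 0.5204°S, 104.0276°E:
P1: √((2.6363·111.32)² + (0.2313·111.32)²) = √(86126.352426 + 662.975777) = 294.6003 km
P2: √((2.7436·111.32)² + (1.1913·111.32)²) = √(93279.881070 + 17586.875084) = 332.9666 km
P3: √((2.9243·111.32)² + (-1.8331·111.32)²) = √(105971.783570 + 41640.766020) = 384.2038 km
P4: √((1.1672·111.32)² + (-0.7012·111.32)²) = √(16882.507569 + 6092.986420) = 151.5767 km
P5: √((-1.3616·111.32)² + (-2.3673·111.32)²) = √(22974.468911 + 69446.920347) = 304.0089 km
P6: √((0.0603·111.32)² + (-2.0585·111.32)²) = √(45.058945 + 52510.739931) = 229.2505 km
P7: √((0.1466·111.32)² + (-0.9098·111.32)²) = √(266.326472 + 10257.422877) = 102.5853 km
P8: √((-1.2768·111.32)² + (-0.8936·111.32)²) = √(20201.896573 + 9895.385446) = 173.4857 km
P9: √((2.6024·111.32)² + (-1.7703·111.32)²) = √(83925.607940 + 38836.504495) = 350.3742 km
P10: √((1.2707·111.32)² + (-0.9941·111.32)²) = √(20009.325778 + 12246.346490) = 179.5986 km
P11: √((-0.2117·111.32)² + (-2.0667·111.32)²) = √(555.377283 + 52929.924471) = 231.2689 km
P12: √((0.8156·111.32)² + (-1.5385·111.32)²) = √(8243.294762 + 29331.981100) = 193.8434 km
P13: √((-0.8101·111.32)² + (-2.6264·111.32)²) = √(8132.492280 + 85480.712760) = 305.9628 km
P14: √((-0.4658·111.32)² + (-0.3731·111.32)²) = √(2688.718675 + 1725.030958) = 66.4361 km
P15: √((-0.9824·111.32)² + (-0.0955·111.32)²) = √(11959.777578 + 113.019437) = 109.8763 km
Threshold 130 km: P14 (66.4361 km), P7 (102.5853 km), P15 (109.8763 km) are within range.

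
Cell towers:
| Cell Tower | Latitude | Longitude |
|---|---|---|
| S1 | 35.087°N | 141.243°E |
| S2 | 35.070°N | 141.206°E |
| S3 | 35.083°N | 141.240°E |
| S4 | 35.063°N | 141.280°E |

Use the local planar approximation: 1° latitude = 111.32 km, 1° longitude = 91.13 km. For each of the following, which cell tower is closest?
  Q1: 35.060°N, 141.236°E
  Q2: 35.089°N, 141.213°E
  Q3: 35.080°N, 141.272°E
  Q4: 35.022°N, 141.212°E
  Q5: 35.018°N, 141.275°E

Q1 at 35.060°N, 141.236°E:
  S1: √((0.027·111.32)² + (0.007·91.13)²) = √(9.03387 + 0.40693) = 3.073 km
  S2: √((0.010·111.32)² + (-0.030·91.13)²) = √(1.23921 + 7.47421) = 2.952 km
  S3: √((0.023·111.32)² + (0.004·91.13)²) = √(6.55544 + 0.13287) = 2.586 km
  S4: √((0.003·111.32)² + (0.044·91.13)²) = √(0.11153 + 16.07785) = 4.024 km
  → nearest: S3 (2.586 km)
Q2 at 35.089°N, 141.213°E:
  S1: √((-0.002·111.32)² + (0.030·91.13)²) = √(0.04957 + 7.47421) = 2.743 km
  S2: √((-0.019·111.32)² + (-0.007·91.13)²) = √(4.47356 + 0.40693) = 2.209 km
  S3: √((-0.006·111.32)² + (0.027·91.13)²) = √(0.44612 + 6.05411) = 2.550 km
  S4: √((-0.026·111.32)² + (0.067·91.13)²) = √(8.37709 + 37.27969) = 6.757 km
  → nearest: S2 (2.209 km)
Q3 at 35.080°N, 141.272°E:
  S1: √((0.007·111.32)² + (-0.029·91.13)²) = √(0.60721 + 6.98423) = 2.755 km
  S2: √((-0.010·111.32)² + (-0.066·91.13)²) = √(1.23921 + 36.17517) = 6.117 km
  S3: √((0.003·111.32)² + (-0.032·91.13)²) = √(0.11153 + 8.50399) = 2.935 km
  S4: √((-0.017·111.32)² + (0.008·91.13)²) = √(3.58133 + 0.53150) = 2.028 km
  → nearest: S4 (2.028 km)
Q4 at 35.022°N, 141.212°E:
  S1: √((0.065·111.32)² + (0.031·91.13)²) = √(52.35680 + 7.98079) = 7.768 km
  S2: √((0.048·111.32)² + (-0.006·91.13)²) = √(28.55150 + 0.29897) = 5.371 km
  S3: √((0.061·111.32)² + (0.028·91.13)²) = √(46.11116 + 6.51087) = 7.254 km
  S4: √((0.041·111.32)² + (0.068·91.13)²) = √(20.83119 + 38.40083) = 7.696 km
  → nearest: S2 (5.371 km)
Q5 at 35.018°N, 141.275°E:
  S1: √((0.069·111.32)² + (-0.032·91.13)²) = √(58.99899 + 8.50399) = 8.216 km
  S2: √((0.052·111.32)² + (-0.069·91.13)²) = √(33.50835 + 39.53857) = 8.547 km
  S3: √((0.065·111.32)² + (-0.035·91.13)²) = √(52.35680 + 10.17323) = 7.908 km
  S4: √((0.045·111.32)² + (0.005·91.13)²) = √(25.09409 + 0.20762) = 5.030 km
  → nearest: S4 (5.030 km)

Q1→S3; Q2→S2; Q3→S4; Q4→S2; Q5→S4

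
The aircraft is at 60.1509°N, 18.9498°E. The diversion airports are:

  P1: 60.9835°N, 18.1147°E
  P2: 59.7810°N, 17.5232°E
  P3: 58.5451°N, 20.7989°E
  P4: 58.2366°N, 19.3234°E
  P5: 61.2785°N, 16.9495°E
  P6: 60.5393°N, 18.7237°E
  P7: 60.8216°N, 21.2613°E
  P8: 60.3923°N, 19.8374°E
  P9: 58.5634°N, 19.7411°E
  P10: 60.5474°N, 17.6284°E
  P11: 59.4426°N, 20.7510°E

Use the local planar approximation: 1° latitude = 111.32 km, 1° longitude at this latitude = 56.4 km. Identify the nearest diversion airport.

Distances from 60.1509°N, 18.9498°E:
P1: √((0.8326·111.32)² + (-0.8351·56.4)²) = √(8590.515157 + 2218.376088) = 103.9658 km
P2: √((-0.3699·111.32)² + (-1.4266·56.4)²) = √(1695.567400 + 6473.850221) = 90.3848 km
P3: √((-1.6058·111.32)² + (1.8491·56.4)²) = √(31954.299579 + 10876.245580) = 206.9554 km
P4: √((-1.9143·111.32)² + (0.3736·56.4)²) = √(45411.557151 + 443.988727) = 214.1391 km
P5: √((1.1276·111.32)² + (-2.0003·56.4)²) = √(15756.383029 + 12727.657438) = 168.7722 km
P6: √((0.3884·111.32)² + (-0.2261·56.4)²) = √(1869.411189 + 162.614524) = 45.0780 km
P7: √((0.6707·111.32)² + (2.3115·56.4)²) = √(5574.462625 + 16995.971866) = 150.2346 km
P8: √((0.2414·111.32)² + (0.8876·56.4)²) = √(722.139211 + 2506.067677) = 56.8173 km
P9: √((-1.5875·111.32)² + (0.7913·56.4)²) = √(31230.135120 + 1991.776204) = 182.2688 km
P10: √((0.3965·111.32)² + (-1.3214·56.4)²) = √(1948.196589 + 5554.267767) = 86.6168 km
P11: √((-0.7083·111.32)² + (1.8012·56.4)²) = √(6217.000165 + 10320.056728) = 128.5965 km
Minimum: P6 at 45.0780 km.

P6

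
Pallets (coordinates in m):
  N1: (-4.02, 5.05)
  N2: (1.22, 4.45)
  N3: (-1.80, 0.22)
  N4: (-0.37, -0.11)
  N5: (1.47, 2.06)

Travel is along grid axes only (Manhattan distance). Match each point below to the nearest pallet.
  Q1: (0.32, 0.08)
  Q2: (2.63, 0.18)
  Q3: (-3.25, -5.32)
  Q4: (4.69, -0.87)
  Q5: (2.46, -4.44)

Q1 at (0.32, 0.08):
  N1: 9.31 m
  N2: 5.27 m
  N3: 2.26 m
  N4: 0.88 m
  N5: 3.13 m
  → nearest: N4 (0.88 m)
Q2 at (2.63, 0.18):
  N1: 11.52 m
  N2: 5.68 m
  N3: 4.47 m
  N4: 3.29 m
  N5: 3.04 m
  → nearest: N5 (3.04 m)
Q3 at (-3.25, -5.32):
  N1: 11.14 m
  N2: 14.24 m
  N3: 6.99 m
  N4: 8.09 m
  N5: 12.10 m
  → nearest: N3 (6.99 m)
Q4 at (4.69, -0.87):
  N1: 14.63 m
  N2: 8.79 m
  N3: 7.58 m
  N4: 5.82 m
  N5: 6.15 m
  → nearest: N4 (5.82 m)
Q5 at (2.46, -4.44):
  N1: 15.97 m
  N2: 10.13 m
  N3: 8.92 m
  N4: 7.16 m
  N5: 7.49 m
  → nearest: N4 (7.16 m)

Q1→N4; Q2→N5; Q3→N3; Q4→N4; Q5→N4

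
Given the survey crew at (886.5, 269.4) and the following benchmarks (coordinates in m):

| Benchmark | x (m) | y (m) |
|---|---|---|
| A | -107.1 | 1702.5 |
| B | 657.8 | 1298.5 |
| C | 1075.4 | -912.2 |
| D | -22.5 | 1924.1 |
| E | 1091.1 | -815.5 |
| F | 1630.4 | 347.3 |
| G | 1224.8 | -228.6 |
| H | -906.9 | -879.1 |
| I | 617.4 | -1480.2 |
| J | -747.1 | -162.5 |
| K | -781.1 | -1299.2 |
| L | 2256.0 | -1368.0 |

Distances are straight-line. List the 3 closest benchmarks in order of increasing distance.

G, F, B

Distances from (886.5, 269.4):
A: √((-993.6)² + (1433.1)²) = √(987240.960 + 2053775.610) = 1743.9 m
B: √((-228.7)² + (1029.1)²) = √(52303.690 + 1059046.810) = 1054.2 m
C: √((188.9)² + (-1181.6)²) = √(35683.210 + 1396178.560) = 1196.6 m
D: √((-909.0)² + (1654.7)²) = √(826281.000 + 2738032.090) = 1887.9 m
E: √((204.6)² + (-1084.9)²) = √(41861.160 + 1177008.010) = 1104.0 m
F: √((743.9)² + (77.9)²) = √(553387.210 + 6068.410) = 748.0 m
G: √((338.3)² + (-498.0)²) = √(114446.890 + 248004.000) = 602.0 m
H: √((-1793.4)² + (-1148.5)²) = √(3216283.560 + 1319052.250) = 2129.6 m
I: √((-269.1)² + (-1749.6)²) = √(72414.810 + 3061100.160) = 1770.2 m
J: √((-1633.6)² + (-431.9)²) = √(2668648.960 + 186537.610) = 1689.7 m
K: √((-1667.6)² + (-1568.6)²) = √(2780889.760 + 2460505.960) = 2289.4 m
L: √((1369.5)² + (-1637.4)²) = √(1875530.250 + 2681078.760) = 2134.6 m
Sorted: G (602.0 m) < F (748.0 m) < B (1054.2 m) < E (1104.0 m) < C (1196.6 m) < …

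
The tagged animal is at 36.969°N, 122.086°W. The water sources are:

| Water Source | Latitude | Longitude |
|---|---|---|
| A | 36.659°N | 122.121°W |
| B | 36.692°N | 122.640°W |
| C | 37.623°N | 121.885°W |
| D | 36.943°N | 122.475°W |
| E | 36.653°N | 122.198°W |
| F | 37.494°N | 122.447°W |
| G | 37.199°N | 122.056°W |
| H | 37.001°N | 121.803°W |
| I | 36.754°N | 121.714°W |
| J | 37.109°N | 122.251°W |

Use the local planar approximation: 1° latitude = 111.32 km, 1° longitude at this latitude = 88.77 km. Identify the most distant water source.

Distances from 36.969°N, 122.086°W:
A: 34.649 km
B: 58.046 km
C: 74.958 km
D: 34.653 km
E: 36.555 km
F: 66.652 km
G: 25.742 km
H: 25.373 km
I: 40.784 km
J: 21.387 km
Maximum: C at 74.958 km.

C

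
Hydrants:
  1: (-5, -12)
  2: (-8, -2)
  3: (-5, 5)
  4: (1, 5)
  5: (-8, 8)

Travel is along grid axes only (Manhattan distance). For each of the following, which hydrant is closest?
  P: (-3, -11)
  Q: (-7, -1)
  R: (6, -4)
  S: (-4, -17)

P at (-3, -11):
  1: 3
  2: 14
  3: 18
  4: 20
  5: 24
  → nearest: 1 (3)
Q at (-7, -1):
  1: 13
  2: 2
  3: 8
  4: 14
  5: 10
  → nearest: 2 (2)
R at (6, -4):
  1: 19
  2: 16
  3: 20
  4: 14
  5: 26
  → nearest: 4 (14)
S at (-4, -17):
  1: 6
  2: 19
  3: 23
  4: 27
  5: 29
  → nearest: 1 (6)

P→1; Q→2; R→4; S→1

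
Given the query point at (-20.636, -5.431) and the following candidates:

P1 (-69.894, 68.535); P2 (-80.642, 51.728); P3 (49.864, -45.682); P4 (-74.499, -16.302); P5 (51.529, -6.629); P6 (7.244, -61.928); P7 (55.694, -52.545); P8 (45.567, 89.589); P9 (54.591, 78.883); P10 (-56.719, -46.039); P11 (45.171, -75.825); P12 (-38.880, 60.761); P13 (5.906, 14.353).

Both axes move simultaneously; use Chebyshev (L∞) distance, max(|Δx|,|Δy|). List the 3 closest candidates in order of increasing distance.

Distances from (-20.636, -5.431):
P1: max(|-49.258|, |73.966|) = 73.966
P2: max(|-60.006|, |57.159|) = 60.006
P3: max(|70.500|, |-40.251|) = 70.500
P4: max(|-53.863|, |-10.871|) = 53.863
P5: max(|72.165|, |-1.198|) = 72.165
P6: max(|27.880|, |-56.497|) = 56.497
P7: max(|76.330|, |-47.114|) = 76.330
P8: max(|66.203|, |95.020|) = 95.020
P9: max(|75.227|, |84.314|) = 84.314
P10: max(|-36.083|, |-40.608|) = 40.608
P11: max(|65.807|, |-70.394|) = 70.394
P12: max(|-18.244|, |66.192|) = 66.192
P13: max(|26.542|, |19.784|) = 26.542
Sorted: P13 (26.542) < P10 (40.608) < P4 (53.863) < P6 (56.497) < P2 (60.006) < …

P13, P10, P4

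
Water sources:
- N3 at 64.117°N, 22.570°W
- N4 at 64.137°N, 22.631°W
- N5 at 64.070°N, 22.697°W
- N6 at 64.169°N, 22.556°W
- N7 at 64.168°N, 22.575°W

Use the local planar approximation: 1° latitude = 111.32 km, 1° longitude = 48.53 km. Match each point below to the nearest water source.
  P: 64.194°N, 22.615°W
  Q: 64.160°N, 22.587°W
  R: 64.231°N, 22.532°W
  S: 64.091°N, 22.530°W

P→N7; Q→N7; R→N6; S→N3

P at 64.194°N, 22.615°W:
  N3: √((-0.077·111.32)² + (0.045·48.53)²) = √(73.47301229 + 4.76920082) = 8.845463 km
  N4: √((-0.057·111.32)² + (-0.016·48.53)²) = √(40.26207066 + 0.60292119) = 6.392573 km
  N5: √((-0.124·111.32)² + (-0.082·48.53)²) = √(190.54158154 + 15.83610189) = 14.365851 km
  N6: √((-0.025·111.32)² + (0.059·48.53)²) = √(7.74508900 + 8.19831509) = 3.992919 km
  N7: √((-0.026·111.32)² + (0.040·48.53)²) = √(8.37708826 + 3.76825744) = 3.485017 km
  → nearest: N7 (3.485017 km)
Q at 64.160°N, 22.587°W:
  N3: √((-0.043·111.32)² + (0.017·48.53)²) = √(22.91307130 + 0.68064150) = 4.857336 km
  N4: √((-0.023·111.32)² + (-0.044·48.53)²) = √(6.55544333 + 4.55959150) = 3.333922 km
  N5: √((-0.090·111.32)² + (-0.110·48.53)²) = √(100.37635344 + 28.49744689) = 11.352260 km
  N6: √((0.009·111.32)² + (0.031·48.53)²) = √(1.00376353 + 2.26330962) = 1.807505 km
  N7: √((0.008·111.32)² + (0.012·48.53)²) = √(0.79309711 + 0.33914317) = 1.064068 km
  → nearest: N7 (1.064068 km)
R at 64.231°N, 22.532°W:
  N3: √((-0.114·111.32)² + (-0.038·48.53)²) = √(161.04828263 + 3.40085234) = 12.823772 km
  N4: √((-0.094·111.32)² + (-0.099·48.53)²) = √(109.49697025 + 23.08293198) = 11.514335 km
  N5: √((-0.161·111.32)² + (-0.165·48.53)²) = √(321.21672315 + 64.11925550) = 19.629977 km
  N6: √((-0.062·111.32)² + (-0.024·48.53)²) = √(47.63539539 + 1.35657268) = 6.999426 km
  N7: √((-0.063·111.32)² + (-0.043·48.53)²) = √(49.18441319 + 4.35469250) = 7.317042 km
  → nearest: N6 (6.999426 km)
S at 64.091°N, 22.530°W:
  N3: √((0.026·111.32)² + (-0.040·48.53)²) = √(8.37708826 + 3.76825744) = 3.485017 km
  N4: √((0.046·111.32)² + (-0.101·48.53)²) = √(26.22177332 + 24.02499634) = 7.088496 km
  N5: √((-0.021·111.32)² + (-0.167·48.53)²) = √(5.46493480 + 65.68308234) = 8.434928 km
  N6: √((0.078·111.32)² + (-0.026·48.53)²) = √(75.39379436 + 1.59208877) = 8.774160 km
  N7: √((0.077·111.32)² + (-0.045·48.53)²) = √(73.47301229 + 4.76920082) = 8.845463 km
  → nearest: N3 (3.485017 km)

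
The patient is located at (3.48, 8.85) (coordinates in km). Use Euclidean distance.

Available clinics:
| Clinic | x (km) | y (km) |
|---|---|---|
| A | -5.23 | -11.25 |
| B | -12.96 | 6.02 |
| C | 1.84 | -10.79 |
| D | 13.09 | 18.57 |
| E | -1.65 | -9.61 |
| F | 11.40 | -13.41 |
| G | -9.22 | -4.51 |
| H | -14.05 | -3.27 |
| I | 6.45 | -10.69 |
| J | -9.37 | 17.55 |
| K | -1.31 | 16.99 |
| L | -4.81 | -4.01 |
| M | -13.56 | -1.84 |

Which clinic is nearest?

Distances from (3.48, 8.85):
A: √((-8.71)² + (-20.10)²) = √(75.8641 + 404.0100) = 21.91 km
B: √((-16.44)² + (-2.83)²) = √(270.2736 + 8.0089) = 16.68 km
C: √((-1.64)² + (-19.64)²) = √(2.6896 + 385.7296) = 19.71 km
D: √((9.61)² + (9.72)²) = √(92.3521 + 94.4784) = 13.67 km
E: √((-5.13)² + (-18.46)²) = √(26.3169 + 340.7716) = 19.16 km
F: √((7.92)² + (-22.26)²) = √(62.7264 + 495.5076) = 23.63 km
G: √((-12.70)² + (-13.36)²) = √(161.2900 + 178.4896) = 18.43 km
H: √((-17.53)² + (-12.12)²) = √(307.3009 + 146.8944) = 21.31 km
I: √((2.97)² + (-19.54)²) = √(8.8209 + 381.8116) = 19.76 km
J: √((-12.85)² + (8.70)²) = √(165.1225 + 75.6900) = 15.52 km
K: √((-4.79)² + (8.14)²) = √(22.9441 + 66.2596) = 9.44 km
L: √((-8.29)² + (-12.86)²) = √(68.7241 + 165.3796) = 15.30 km
M: √((-17.04)² + (-10.69)²) = √(290.3616 + 114.2761) = 20.12 km
Minimum: K at 9.44 km.

K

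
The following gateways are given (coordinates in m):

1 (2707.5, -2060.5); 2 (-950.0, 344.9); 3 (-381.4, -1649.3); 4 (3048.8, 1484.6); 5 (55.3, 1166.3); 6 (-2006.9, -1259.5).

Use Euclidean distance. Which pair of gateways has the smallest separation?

Pairwise distances:
1–2: √((-3657.5)² + (2405.4)²) = √(13377306.250 + 5785949.160) = 4377.6 m
1–3: √((-3088.9)² + (411.2)²) = √(9541303.210 + 169085.440) = 3116.1 m
1–4: √((341.3)² + (3545.1)²) = √(116485.690 + 12567734.010) = 3561.5 m
1–5: √((-2652.2)² + (3226.8)²) = √(7034164.840 + 10412238.240) = 4176.9 m
1–6: √((-4714.4)² + (801.0)²) = √(22225567.360 + 641601.000) = 4782.0 m
2–3: √((568.6)² + (-1994.2)²) = √(323305.960 + 3976833.640) = 2073.7 m
2–4: √((3998.8)² + (1139.7)²) = √(15990401.440 + 1298916.090) = 4158.0 m
2–5: √((1005.3)² + (821.4)²) = √(1010628.090 + 674697.960) = 1298.2 m
2–6: √((-1056.9)² + (-1604.4)²) = √(1117037.610 + 2574099.360) = 1921.2 m
3–4: √((3430.2)² + (3133.9)²) = √(11766272.040 + 9821329.210) = 4646.2 m
3–5: √((436.7)² + (2815.6)²) = √(190706.890 + 7927603.360) = 2849.3 m
3–6: √((-1625.5)² + (389.8)²) = √(2642250.250 + 151944.040) = 1671.6 m
4–5: √((-2993.5)² + (-318.3)²) = √(8961042.250 + 101314.890) = 3010.4 m
4–6: √((-5055.7)² + (-2744.1)²) = √(25560102.490 + 7530084.810) = 5752.4 m
5–6: √((-2062.2)² + (-2425.8)²) = √(4252668.840 + 5884505.640) = 3183.9 m
Closest pair: 2–5 at 1298.2 m.

2 and 5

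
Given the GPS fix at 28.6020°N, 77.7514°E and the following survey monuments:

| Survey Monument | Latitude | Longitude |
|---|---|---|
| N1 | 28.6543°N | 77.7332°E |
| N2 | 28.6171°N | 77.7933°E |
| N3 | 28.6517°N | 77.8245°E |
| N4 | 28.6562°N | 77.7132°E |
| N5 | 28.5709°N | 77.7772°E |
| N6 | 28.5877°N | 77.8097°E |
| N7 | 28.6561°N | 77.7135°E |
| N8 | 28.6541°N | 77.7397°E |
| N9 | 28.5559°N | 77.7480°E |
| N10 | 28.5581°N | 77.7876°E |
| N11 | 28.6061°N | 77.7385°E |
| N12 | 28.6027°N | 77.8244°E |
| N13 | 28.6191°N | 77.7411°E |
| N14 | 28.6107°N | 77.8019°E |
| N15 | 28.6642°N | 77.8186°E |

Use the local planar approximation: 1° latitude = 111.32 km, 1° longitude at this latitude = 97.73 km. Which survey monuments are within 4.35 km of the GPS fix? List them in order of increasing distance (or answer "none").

N11, N13, N5

Distances from 28.6020°N, 77.7514°E:
N1: 6.0877 km
N2: 4.4265 km
N3: 9.0359 km
N4: 7.0951 km
N5: 4.2829 km
N6: 5.9159 km
N7: 7.0703 km
N8: 5.9114 km
N9: 5.1426 km
N10: 6.0331 km
N11: 1.3408 km
N12: 7.1347 km
N13: 2.1533 km
N14: 5.0295 km
N15: 9.5433 km
Threshold 4.35 km: N11 (1.3408 km), N13 (2.1533 km), N5 (4.2829 km) are within range.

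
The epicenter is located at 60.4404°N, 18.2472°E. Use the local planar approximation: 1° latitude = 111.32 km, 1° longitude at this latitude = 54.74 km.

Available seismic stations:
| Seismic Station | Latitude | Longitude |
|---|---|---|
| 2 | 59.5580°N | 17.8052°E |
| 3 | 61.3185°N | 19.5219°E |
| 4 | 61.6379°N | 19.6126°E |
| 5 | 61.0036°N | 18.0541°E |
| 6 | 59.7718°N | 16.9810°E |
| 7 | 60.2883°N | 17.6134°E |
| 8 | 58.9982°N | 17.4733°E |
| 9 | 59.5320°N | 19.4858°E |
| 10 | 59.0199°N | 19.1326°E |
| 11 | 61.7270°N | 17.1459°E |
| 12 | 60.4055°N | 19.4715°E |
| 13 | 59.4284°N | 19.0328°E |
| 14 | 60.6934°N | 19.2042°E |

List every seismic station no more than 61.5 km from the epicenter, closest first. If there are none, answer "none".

Distances from 60.4404°N, 18.2472°E:
2: √((-0.8824·111.32)² + (-0.4420·54.74)²) = √(9648.890863 + 585.401896) = 101.1647 km
3: √((0.8781·111.32)² + (1.2747·54.74)²) = √(9555.080486 + 4868.840614) = 120.0996 km
4: √((1.1975·111.32)² + (1.3654·54.74)²) = √(17770.409652 + 5586.365966) = 152.8292 km
5: √((0.5632·111.32)² + (-0.1931·54.74)²) = √(3930.716191 + 111.731115) = 63.5802 km
6: √((-0.6686·111.32)² + (-1.2662·54.74)²) = √(5539.609353 + 4804.123956) = 101.7041 km
7: √((-0.1521·111.32)² + (-0.6338·54.74)²) = √(286.684903 + 1203.688346) = 38.6054 km
8: √((-1.4422·111.32)² + (-0.7739·54.74)²) = √(25774.923073 + 1794.648001) = 166.0409 km
9: √((-0.9084·111.32)² + (1.2386·54.74)²) = √(10225.878927 + 4596.970719) = 121.7491 km
10: √((-1.4205·111.32)² + (0.8854·54.74)²) = √(25005.115876 + 2349.030315) = 165.3909 km
11: √((1.2866·111.32)² + (-1.1013·54.74)²) = √(20513.203548 + 3634.300757) = 155.3947 km
12: √((-0.0349·111.32)² + (1.2243·54.74)²) = √(15.093753 + 4491.436719) = 67.1307 km
13: √((-1.0120·111.32)² + (0.7856·54.74)²) = √(12691.338286 + 1849.321998) = 120.5847 km
14: √((0.2530·111.32)² + (0.9570·54.74)²) = √(793.208643 + 2744.311855) = 59.4771 km
Threshold 61.5 km: 7 (38.6054 km), 14 (59.4771 km) are within range.

7, 14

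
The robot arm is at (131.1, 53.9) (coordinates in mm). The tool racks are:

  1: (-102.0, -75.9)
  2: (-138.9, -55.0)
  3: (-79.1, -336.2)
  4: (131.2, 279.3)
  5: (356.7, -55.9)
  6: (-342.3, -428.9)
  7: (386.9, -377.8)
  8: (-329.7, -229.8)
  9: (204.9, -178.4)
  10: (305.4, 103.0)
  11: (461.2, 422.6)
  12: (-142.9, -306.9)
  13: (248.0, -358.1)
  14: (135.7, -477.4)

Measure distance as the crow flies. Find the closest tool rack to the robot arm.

Distances from (131.1, 53.9):
1: √((-233.1)² + (-129.8)²) = √(54335.610 + 16848.040) = 266.8 mm
2: √((-270.0)² + (-108.9)²) = √(72900.000 + 11859.210) = 291.1 mm
3: √((-210.2)² + (-390.1)²) = √(44184.040 + 152178.010) = 443.1 mm
4: √((0.1)² + (225.4)²) = √(0.010 + 50805.160) = 225.4 mm
5: √((225.6)² + (-109.8)²) = √(50895.360 + 12056.040) = 250.9 mm
6: √((-473.4)² + (-482.8)²) = √(224107.560 + 233095.840) = 676.2 mm
7: √((255.8)² + (-431.7)²) = √(65433.640 + 186364.890) = 501.8 mm
8: √((-460.8)² + (-283.7)²) = √(212336.640 + 80485.690) = 541.1 mm
9: √((73.8)² + (-232.3)²) = √(5446.440 + 53963.290) = 243.7 mm
10: √((174.3)² + (49.1)²) = √(30380.490 + 2410.810) = 181.1 mm
11: √((330.1)² + (368.7)²) = √(108966.010 + 135939.690) = 494.9 mm
12: √((-274.0)² + (-360.8)²) = √(75076.000 + 130176.640) = 453.0 mm
13: √((116.9)² + (-412.0)²) = √(13665.610 + 169744.000) = 428.3 mm
14: √((4.6)² + (-531.3)²) = √(21.160 + 282279.690) = 531.3 mm
Minimum: 10 at 181.1 mm.

10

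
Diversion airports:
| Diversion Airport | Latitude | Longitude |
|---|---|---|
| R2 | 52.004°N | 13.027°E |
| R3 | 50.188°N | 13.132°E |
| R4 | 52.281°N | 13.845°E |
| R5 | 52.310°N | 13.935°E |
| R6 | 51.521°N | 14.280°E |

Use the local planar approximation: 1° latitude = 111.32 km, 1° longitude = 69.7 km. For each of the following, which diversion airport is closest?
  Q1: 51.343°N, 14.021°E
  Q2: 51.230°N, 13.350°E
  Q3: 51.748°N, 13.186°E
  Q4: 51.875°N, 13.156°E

Q1→R6; Q2→R6; Q3→R2; Q4→R2

Q1 at 51.343°N, 14.021°E:
  R2: 101.066 km
  R3: 142.727 km
  R4: 105.136 km
  R5: 107.813 km
  R6: 26.805 km
  → nearest: R6 (26.805 km)
Q2 at 51.230°N, 13.350°E:
  R2: 89.054 km
  R3: 116.986 km
  R4: 121.978 km
  R5: 126.952 km
  R6: 72.465 km
  → nearest: R6 (72.465 km)
Q3 at 51.748°N, 13.186°E:
  R2: 30.577 km
  R3: 173.700 km
  R4: 75.035 km
  R5: 81.482 km
  R6: 80.330 km
  → nearest: R2 (30.577 km)
Q4 at 51.875°N, 13.156°E:
  R2: 16.943 km
  R3: 187.804 km
  R4: 65.946 km
  R5: 72.753 km
  R6: 87.696 km
  → nearest: R2 (16.943 km)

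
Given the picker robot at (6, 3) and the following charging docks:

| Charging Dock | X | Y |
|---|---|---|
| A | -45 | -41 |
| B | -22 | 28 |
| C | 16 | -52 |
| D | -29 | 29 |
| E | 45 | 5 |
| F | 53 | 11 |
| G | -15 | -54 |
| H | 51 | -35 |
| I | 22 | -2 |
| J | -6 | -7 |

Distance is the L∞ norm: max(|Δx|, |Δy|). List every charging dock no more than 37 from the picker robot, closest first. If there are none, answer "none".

J, I, B, D

Distances from (6, 3):
A: max(|-51|, |-44|) = 51
B: max(|-28|, |25|) = 28
C: max(|10|, |-55|) = 55
D: max(|-35|, |26|) = 35
E: max(|39|, |2|) = 39
F: max(|47|, |8|) = 47
G: max(|-21|, |-57|) = 57
H: max(|45|, |-38|) = 45
I: max(|16|, |-5|) = 16
J: max(|-12|, |-10|) = 12
Threshold 37: J (12), I (16), B (28), D (35) are within range.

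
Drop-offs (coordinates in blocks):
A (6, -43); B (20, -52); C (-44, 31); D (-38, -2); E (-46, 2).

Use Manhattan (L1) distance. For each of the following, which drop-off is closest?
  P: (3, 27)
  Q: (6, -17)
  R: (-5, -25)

P→C; Q→A; R→A

P at (3, 27):
  A: |3| + |-70| = 3 + 70 = 73 blocks
  B: |17| + |-79| = 17 + 79 = 96 blocks
  C: |-47| + |4| = 47 + 4 = 51 blocks
  D: |-41| + |-29| = 41 + 29 = 70 blocks
  E: |-49| + |-25| = 49 + 25 = 74 blocks
  → nearest: C (51 blocks)
Q at (6, -17):
  A: |0| + |-26| = 0 + 26 = 26 blocks
  B: |14| + |-35| = 14 + 35 = 49 blocks
  C: |-50| + |48| = 50 + 48 = 98 blocks
  D: |-44| + |15| = 44 + 15 = 59 blocks
  E: |-52| + |19| = 52 + 19 = 71 blocks
  → nearest: A (26 blocks)
R at (-5, -25):
  A: |11| + |-18| = 11 + 18 = 29 blocks
  B: |25| + |-27| = 25 + 27 = 52 blocks
  C: |-39| + |56| = 39 + 56 = 95 blocks
  D: |-33| + |23| = 33 + 23 = 56 blocks
  E: |-41| + |27| = 41 + 27 = 68 blocks
  → nearest: A (29 blocks)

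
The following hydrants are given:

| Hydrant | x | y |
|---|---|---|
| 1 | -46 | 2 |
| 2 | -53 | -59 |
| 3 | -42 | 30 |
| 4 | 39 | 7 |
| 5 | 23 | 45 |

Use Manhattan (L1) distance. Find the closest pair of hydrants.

Pairwise distances:
1–2: 68
1–3: 32
1–4: 90
1–5: 112
2–3: 100
2–4: 158
2–5: 180
3–4: 104
3–5: 80
4–5: 54
Closest pair: 1–3 at 32.

1 and 3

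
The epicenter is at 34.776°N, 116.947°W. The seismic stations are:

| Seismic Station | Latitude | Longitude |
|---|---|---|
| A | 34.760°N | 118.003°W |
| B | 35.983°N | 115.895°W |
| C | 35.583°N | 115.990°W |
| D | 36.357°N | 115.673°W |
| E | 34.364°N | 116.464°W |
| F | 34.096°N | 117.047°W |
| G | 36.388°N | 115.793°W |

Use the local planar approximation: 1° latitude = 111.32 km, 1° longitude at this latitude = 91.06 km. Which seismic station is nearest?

Distances from 34.776°N, 116.947°W:
A: √((-0.016·111.32)² + (-1.056·91.06)²) = √(3.17239 + 9246.62252) = 96.176 km
B: √((1.207·111.32)² + (1.052·91.06)²) = √(18053.48026 + 9176.70502) = 165.016 km
C: √((0.807·111.32)² + (0.957·91.06)²) = √(8070.37035 + 7594.14994) = 125.158 km
D: √((1.581·111.32)² + (1.274·91.06)²) = √(30974.91585 + 13458.42219) = 210.792 km
E: √((-0.412·111.32)² + (0.483·91.06)²) = √(2103.49182 + 1934.41456) = 63.545 km
F: √((-0.680·111.32)² + (-0.100·91.06)²) = √(5730.12665 + 82.91924) = 76.243 km
G: √((1.612·111.32)² + (1.154·91.06)²) = √(32201.52728 + 11042.48733) = 207.952 km
Minimum: E at 63.545 km.

E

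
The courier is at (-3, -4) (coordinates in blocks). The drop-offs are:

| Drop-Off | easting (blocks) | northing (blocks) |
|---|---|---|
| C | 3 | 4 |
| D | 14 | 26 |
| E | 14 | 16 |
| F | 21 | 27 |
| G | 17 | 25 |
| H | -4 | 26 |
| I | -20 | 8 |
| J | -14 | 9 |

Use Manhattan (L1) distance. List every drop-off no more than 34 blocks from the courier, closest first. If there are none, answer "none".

C, J, I, H

Distances from (-3, -4):
C: |6| + |8| = 6 + 8 = 14 blocks
D: |17| + |30| = 17 + 30 = 47 blocks
E: |17| + |20| = 17 + 20 = 37 blocks
F: |24| + |31| = 24 + 31 = 55 blocks
G: |20| + |29| = 20 + 29 = 49 blocks
H: |-1| + |30| = 1 + 30 = 31 blocks
I: |-17| + |12| = 17 + 12 = 29 blocks
J: |-11| + |13| = 11 + 13 = 24 blocks
Threshold 34 blocks: C (14 blocks), J (24 blocks), I (29 blocks), H (31 blocks) are within range.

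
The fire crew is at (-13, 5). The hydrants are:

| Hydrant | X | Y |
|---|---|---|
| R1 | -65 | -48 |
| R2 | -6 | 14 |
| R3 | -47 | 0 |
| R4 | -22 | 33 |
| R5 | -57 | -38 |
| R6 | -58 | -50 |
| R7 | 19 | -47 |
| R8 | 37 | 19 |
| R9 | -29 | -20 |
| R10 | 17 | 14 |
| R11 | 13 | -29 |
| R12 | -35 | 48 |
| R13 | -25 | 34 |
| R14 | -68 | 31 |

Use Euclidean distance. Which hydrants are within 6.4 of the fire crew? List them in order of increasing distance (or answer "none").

none

Distances from (-13, 5):
R1: 74.2
R2: 11.4
R3: 34.4
R4: 29.4
R5: 61.5
R6: 71.1
R7: 61.1
R8: 51.9
R9: 29.7
R10: 31.3
R11: 42.8
R12: 48.3
R13: 31.4
R14: 60.8
Threshold 6.4: none within range.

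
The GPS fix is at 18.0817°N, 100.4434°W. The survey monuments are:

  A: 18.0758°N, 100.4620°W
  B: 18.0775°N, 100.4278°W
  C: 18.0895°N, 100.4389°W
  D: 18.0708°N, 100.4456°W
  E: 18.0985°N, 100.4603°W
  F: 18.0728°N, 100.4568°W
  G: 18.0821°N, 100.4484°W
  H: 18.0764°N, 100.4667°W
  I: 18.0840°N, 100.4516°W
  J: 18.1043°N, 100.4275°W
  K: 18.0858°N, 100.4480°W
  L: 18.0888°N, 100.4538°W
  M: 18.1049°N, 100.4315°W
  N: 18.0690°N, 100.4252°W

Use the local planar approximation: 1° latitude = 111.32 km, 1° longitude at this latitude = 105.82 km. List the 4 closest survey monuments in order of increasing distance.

G, K, I, C

Distances from 18.0817°N, 100.4434°W:
A: √((-0.0059·111.32)² + (-0.0186·105.82)²) = √(0.431370 + 3.874016) = 2.0749 km
B: √((-0.0042·111.32)² + (0.0156·105.82)²) = √(0.218597 + 2.725114) = 1.7157 km
C: √((0.0078·111.32)² + (0.0045·105.82)²) = √(0.753938 + 0.226757) = 0.9903 km
D: √((-0.0109·111.32)² + (-0.0022·105.82)²) = √(1.472310 + 0.054198) = 1.2355 km
E: √((0.0168·111.32)² + (-0.0169·105.82)²) = √(3.497558 + 3.198224) = 2.5876 km
F: √((-0.0089·111.32)² + (-0.0134·105.82)²) = √(0.981582 + 2.010690) = 1.7298 km
G: √((0.0004·111.32)² + (-0.0050·105.82)²) = √(0.001983 + 0.279947) = 0.5310 km
H: √((-0.0053·111.32)² + (-0.0233·105.82)²) = √(0.348095 + 6.079213) = 2.5352 km
I: √((0.0023·111.32)² + (-0.0082·105.82)²) = √(0.065554 + 0.752945) = 0.9047 km
J: √((0.0226·111.32)² + (0.0159·105.82)²) = √(6.329411 + 2.830934) = 3.0266 km
K: √((0.0041·111.32)² + (-0.0046·105.82)²) = √(0.208312 + 0.236947) = 0.6673 km
L: √((0.0071·111.32)² + (-0.0104·105.82)²) = √(0.624688 + 1.211162) = 1.3549 km
M: √((0.0232·111.32)² + (0.0119·105.82)²) = √(6.669947 + 1.585731) = 2.8733 km
N: √((-0.0127·111.32)² + (0.0182·105.82)²) = √(1.998729 + 3.709183) = 2.3891 km
Sorted: G (0.5310 km) < K (0.6673 km) < I (0.9047 km) < C (0.9903 km) < D (1.2355 km) < L (1.3549 km) < …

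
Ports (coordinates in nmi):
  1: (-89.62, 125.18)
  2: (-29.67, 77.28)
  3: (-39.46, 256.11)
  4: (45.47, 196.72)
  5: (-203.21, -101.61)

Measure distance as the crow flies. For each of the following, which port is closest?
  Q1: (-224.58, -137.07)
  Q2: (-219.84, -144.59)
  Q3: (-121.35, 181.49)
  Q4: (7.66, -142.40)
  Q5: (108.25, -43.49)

Q1 at (-224.58, -137.07):
  1: 294.94 nmi
  2: 289.72 nmi
  3: 434.58 nmi
  4: 429.35 nmi
  5: 41.40 nmi
  → nearest: 5 (41.40 nmi)
Q2 at (-219.84, -144.59):
  1: 299.55 nmi
  2: 292.22 nmi
  3: 439.43 nmi
  4: 432.30 nmi
  5: 46.09 nmi
  → nearest: 5 (46.09 nmi)
Q3 at (-121.35, 181.49):
  1: 64.63 nmi
  2: 138.80 nmi
  3: 110.79 nmi
  4: 167.51 nmi
  5: 294.70 nmi
  → nearest: 1 (64.63 nmi)
Q4 at (7.66, -142.40):
  1: 284.71 nmi
  2: 222.83 nmi
  3: 401.29 nmi
  4: 341.22 nmi
  5: 214.78 nmi
  → nearest: 5 (214.78 nmi)
Q5 at (108.25, -43.49):
  1: 260.00 nmi
  2: 183.32 nmi
  3: 334.03 nmi
  4: 248.28 nmi
  5: 316.84 nmi
  → nearest: 2 (183.32 nmi)

Q1→5; Q2→5; Q3→1; Q4→5; Q5→2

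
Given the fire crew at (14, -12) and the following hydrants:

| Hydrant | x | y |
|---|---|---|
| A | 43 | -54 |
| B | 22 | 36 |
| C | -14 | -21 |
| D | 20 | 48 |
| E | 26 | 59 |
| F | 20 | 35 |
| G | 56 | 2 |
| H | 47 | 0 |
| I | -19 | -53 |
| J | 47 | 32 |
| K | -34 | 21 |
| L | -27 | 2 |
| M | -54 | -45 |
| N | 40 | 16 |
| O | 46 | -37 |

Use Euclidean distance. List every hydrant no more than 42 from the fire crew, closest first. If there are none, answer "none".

C, H, N, O

Distances from (14, -12):
A: √((29)² + (-42)²) = √(841.000 + 1764.000) = 51.0
B: √((8)² + (48)²) = √(64.000 + 2304.000) = 48.7
C: √((-28)² + (-9)²) = √(784.000 + 81.000) = 29.4
D: √((6)² + (60)²) = √(36.000 + 3600.000) = 60.3
E: √((12)² + (71)²) = √(144.000 + 5041.000) = 72.0
F: √((6)² + (47)²) = √(36.000 + 2209.000) = 47.4
G: √((42)² + (14)²) = √(1764.000 + 196.000) = 44.3
H: √((33)² + (12)²) = √(1089.000 + 144.000) = 35.1
I: √((-33)² + (-41)²) = √(1089.000 + 1681.000) = 52.6
J: √((33)² + (44)²) = √(1089.000 + 1936.000) = 55.0
K: √((-48)² + (33)²) = √(2304.000 + 1089.000) = 58.2
L: √((-41)² + (14)²) = √(1681.000 + 196.000) = 43.3
M: √((-68)² + (-33)²) = √(4624.000 + 1089.000) = 75.6
N: √((26)² + (28)²) = √(676.000 + 784.000) = 38.2
O: √((32)² + (-25)²) = √(1024.000 + 625.000) = 40.6
Threshold 42: C (29.4), H (35.1), N (38.2), O (40.6) are within range.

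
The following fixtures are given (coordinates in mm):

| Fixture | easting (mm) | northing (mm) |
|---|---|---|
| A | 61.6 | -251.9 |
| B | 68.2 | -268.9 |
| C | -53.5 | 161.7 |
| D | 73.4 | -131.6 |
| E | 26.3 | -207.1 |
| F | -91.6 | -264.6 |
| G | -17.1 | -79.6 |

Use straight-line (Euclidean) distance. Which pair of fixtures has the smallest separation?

Pairwise distances:
A–B: 18.2 mm
A–C: 429.3 mm
A–D: 120.9 mm
A–E: 57.0 mm
A–F: 153.7 mm
A–G: 189.4 mm
B–C: 447.5 mm
B–D: 137.4 mm
B–E: 74.7 mm
B–F: 159.9 mm
B–G: 207.6 mm
C–D: 319.6 mm
C–E: 377.3 mm
C–F: 428.0 mm
C–G: 244.0 mm
D–E: 89.0 mm
D–F: 211.9 mm
D–G: 104.4 mm
E–F: 131.2 mm
E–G: 134.7 mm
F–G: 199.4 mm
Closest pair: A–B at 18.2 mm.

A and B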